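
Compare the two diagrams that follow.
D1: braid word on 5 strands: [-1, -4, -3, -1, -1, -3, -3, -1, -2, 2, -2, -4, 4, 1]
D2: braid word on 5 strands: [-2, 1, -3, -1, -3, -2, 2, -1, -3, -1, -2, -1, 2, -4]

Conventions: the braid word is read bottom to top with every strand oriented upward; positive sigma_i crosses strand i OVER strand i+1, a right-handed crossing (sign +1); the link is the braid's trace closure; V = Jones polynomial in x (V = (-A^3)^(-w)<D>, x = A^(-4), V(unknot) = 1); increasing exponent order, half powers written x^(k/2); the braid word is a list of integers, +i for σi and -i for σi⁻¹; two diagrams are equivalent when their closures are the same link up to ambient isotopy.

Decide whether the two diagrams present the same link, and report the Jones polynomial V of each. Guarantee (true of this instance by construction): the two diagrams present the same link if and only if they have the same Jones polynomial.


same link: yes
V(D1) = x^-8 - 2x^-7 + x^-6 - 2x^-5 + 2x^-4 + x^-2  [14 crossings, <D> = A^-16 + 2A^-8 - 2A^-4 + 1 - 2A^4 + A^8, w = -8]
V(D2) = x^-8 - 2x^-7 + x^-6 - 2x^-5 + 2x^-4 + x^-2  [14 crossings, <D> = A^-16 + 2A^-8 - 2A^-4 + 1 - 2A^4 + A^8, w = -8]
insight: all 2 diagrams share one V(x), hence one class


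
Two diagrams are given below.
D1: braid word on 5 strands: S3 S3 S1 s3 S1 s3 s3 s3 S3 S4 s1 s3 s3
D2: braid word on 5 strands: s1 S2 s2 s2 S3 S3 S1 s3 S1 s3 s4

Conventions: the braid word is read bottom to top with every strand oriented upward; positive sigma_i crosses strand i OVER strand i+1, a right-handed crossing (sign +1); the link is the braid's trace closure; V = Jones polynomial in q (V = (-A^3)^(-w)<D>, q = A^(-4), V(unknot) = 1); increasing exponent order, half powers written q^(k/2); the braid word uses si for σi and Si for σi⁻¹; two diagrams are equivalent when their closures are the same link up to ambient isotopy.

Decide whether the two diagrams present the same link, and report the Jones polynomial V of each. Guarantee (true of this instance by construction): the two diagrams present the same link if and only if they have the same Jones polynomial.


equivalent: no
D1 (bracket -A^-15 + A^-7 + A^-3 + A; 13 crossings at w = +1): V = -q^(1/2) - q^(3/2) - q^(5/2) + q^(9/2)
V(D2) = -q^(-1/2) - q^(1/2)  [11 crossings, <D> = A + A^5, w = +1]
observation: V(q) takes 2 values over 2 diagrams, fixing the grouping


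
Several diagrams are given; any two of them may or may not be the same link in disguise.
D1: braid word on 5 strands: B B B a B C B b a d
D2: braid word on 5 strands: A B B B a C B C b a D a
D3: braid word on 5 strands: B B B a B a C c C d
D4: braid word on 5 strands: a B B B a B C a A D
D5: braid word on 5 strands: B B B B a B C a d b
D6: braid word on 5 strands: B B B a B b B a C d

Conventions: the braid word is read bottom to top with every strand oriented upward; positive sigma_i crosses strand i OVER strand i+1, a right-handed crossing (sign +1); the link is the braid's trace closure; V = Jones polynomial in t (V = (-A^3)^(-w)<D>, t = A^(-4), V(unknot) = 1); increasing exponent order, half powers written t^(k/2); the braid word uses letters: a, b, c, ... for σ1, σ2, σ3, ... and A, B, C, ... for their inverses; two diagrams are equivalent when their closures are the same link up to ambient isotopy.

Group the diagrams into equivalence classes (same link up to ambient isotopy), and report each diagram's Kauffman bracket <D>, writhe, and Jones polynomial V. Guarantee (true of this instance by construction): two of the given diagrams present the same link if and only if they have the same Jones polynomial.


equivalence classes: {D1, D2, D3, D4, D5, D6}
D1 (bracket A^-10 - A^-6 + 2A^-2 - 2A^2 + 2A^6 - 2A^10 + A^14; 10 crossings at w = -2): V = t^-5 - 2t^-4 + 2t^-3 - 2t^-2 + 2t^-1 - 1 + t
V(D2) = t^-5 - 2t^-4 + 2t^-3 - 2t^-2 + 2t^-1 - 1 + t  [12 crossings, <D> = A^-16 - A^-12 + 2A^-8 - 2A^-4 + 2 - 2A^4 + A^8, w = -4]
V(D3) = t^-5 - 2t^-4 + 2t^-3 - 2t^-2 + 2t^-1 - 1 + t  (w -2, c 10, <D> = A^-10 - A^-6 + 2A^-2 - 2A^2 + 2A^6 - 2A^10 + A^14)
V(D4) = t^-5 - 2t^-4 + 2t^-3 - 2t^-2 + 2t^-1 - 1 + t  (w -4, c 10, <D> = A^-16 - A^-12 + 2A^-8 - 2A^-4 + 2 - 2A^4 + A^8)
V(D5) = t^-5 - 2t^-4 + 2t^-3 - 2t^-2 + 2t^-1 - 1 + t  (w -2, c 10, <D> = A^-10 - A^-6 + 2A^-2 - 2A^2 + 2A^6 - 2A^10 + A^14)
V(D6) = t^-5 - 2t^-4 + 2t^-3 - 2t^-2 + 2t^-1 - 1 + t  (w -2, c 10, <D> = A^-10 - A^-6 + 2A^-2 - 2A^2 + 2A^6 - 2A^10 + A^14)
observation: one V(t) for all 6 diagrams — one class (guaranteed)


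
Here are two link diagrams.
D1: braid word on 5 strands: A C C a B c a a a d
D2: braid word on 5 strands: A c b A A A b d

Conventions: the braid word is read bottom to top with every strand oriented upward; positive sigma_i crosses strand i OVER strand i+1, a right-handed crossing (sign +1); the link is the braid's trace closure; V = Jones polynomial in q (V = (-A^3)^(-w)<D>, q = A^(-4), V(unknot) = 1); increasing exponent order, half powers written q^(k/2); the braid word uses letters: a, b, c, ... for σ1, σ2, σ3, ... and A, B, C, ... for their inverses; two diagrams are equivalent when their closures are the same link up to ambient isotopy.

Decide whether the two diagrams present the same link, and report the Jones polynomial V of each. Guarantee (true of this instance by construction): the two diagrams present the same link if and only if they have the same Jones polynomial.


equivalent: no
V(D1) = q + q^3 - q^4  (w +2, c 10, <D> = -A^-10 + A^-6 + A^2)
V(D2) = q^-5 - 2q^-4 + 2q^-3 - 2q^-2 + 2q^-1 - 1 + q  [8 crossings, <D> = A^-4 - 1 + 2A^4 - 2A^8 + 2A^12 - 2A^16 + A^20, w = 0]
key observation: comparing 2 Jones polynomials yields 2 groups


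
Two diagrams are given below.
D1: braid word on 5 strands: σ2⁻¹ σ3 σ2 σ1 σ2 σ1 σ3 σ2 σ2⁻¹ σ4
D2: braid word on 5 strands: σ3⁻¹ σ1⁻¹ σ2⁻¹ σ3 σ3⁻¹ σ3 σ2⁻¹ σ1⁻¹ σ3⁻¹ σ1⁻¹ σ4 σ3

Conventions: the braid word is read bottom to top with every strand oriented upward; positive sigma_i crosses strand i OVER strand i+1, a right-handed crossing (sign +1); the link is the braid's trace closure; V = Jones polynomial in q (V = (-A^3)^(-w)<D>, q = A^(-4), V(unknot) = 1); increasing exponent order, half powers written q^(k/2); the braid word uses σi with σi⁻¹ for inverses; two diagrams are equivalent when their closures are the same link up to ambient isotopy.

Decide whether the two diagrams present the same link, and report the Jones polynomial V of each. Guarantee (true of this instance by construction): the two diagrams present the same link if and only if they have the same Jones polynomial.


same link: no
V(D1) = q - q^2 + 2q^3 - q^4 + q^5 - q^6  [10 crossings, <D> = -A^-6 + A^-2 - A^2 + 2A^6 - A^10 + A^14, w = +6]
V(D2) = -q^-4 + q^-3 + q^-1  [12 crossings, <D> = A^-8 + 1 - A^4, w = -4]
insight: V(q) takes 2 values over 2 diagrams, fixing the grouping


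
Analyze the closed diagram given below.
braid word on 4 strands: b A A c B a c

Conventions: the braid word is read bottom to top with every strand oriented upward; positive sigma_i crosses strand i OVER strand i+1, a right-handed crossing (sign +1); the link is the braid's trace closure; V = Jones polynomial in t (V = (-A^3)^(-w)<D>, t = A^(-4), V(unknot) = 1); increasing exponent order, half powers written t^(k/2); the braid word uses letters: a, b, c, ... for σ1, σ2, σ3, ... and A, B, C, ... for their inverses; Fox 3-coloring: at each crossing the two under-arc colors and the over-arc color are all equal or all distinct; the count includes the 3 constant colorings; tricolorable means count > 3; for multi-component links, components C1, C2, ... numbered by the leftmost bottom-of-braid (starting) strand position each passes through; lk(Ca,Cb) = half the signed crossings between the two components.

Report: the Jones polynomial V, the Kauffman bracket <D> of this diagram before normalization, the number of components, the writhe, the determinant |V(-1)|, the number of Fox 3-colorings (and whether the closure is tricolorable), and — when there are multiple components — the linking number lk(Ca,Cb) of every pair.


Jones polynomial: V(t) = t^-2 - t^-1 + 1 - t + t^2
<D> = -A^-5 + A^-1 - A^3 + A^7 - A^11; writhe +1
components 1, writhe +1 (7 crossings)
3-colorings: 3 of 3^7, det 5 — not tricolorable
note: det 5 = |V(-1)|; not divisible by 3, so not tricolorable


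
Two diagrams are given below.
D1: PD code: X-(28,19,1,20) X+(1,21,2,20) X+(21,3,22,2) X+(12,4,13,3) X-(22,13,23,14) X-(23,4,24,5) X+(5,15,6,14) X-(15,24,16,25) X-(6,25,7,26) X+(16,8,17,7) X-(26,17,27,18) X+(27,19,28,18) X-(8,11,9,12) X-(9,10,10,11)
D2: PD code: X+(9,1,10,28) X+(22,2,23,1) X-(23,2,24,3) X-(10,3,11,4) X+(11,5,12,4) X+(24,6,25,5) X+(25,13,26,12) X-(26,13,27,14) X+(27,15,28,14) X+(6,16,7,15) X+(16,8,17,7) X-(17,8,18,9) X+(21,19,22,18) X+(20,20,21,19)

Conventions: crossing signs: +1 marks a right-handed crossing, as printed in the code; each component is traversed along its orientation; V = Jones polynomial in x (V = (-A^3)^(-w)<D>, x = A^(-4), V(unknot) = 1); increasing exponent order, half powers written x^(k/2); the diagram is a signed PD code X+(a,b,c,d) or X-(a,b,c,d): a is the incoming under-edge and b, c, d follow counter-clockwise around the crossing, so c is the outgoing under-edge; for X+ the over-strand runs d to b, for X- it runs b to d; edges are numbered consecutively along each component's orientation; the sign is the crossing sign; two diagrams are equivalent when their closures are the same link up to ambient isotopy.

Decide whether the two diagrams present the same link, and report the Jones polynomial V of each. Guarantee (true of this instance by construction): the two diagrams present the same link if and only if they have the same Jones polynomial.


equivalent: no
V(D1) = 1  (w -2, c 14, <D> = A^-6)
V(D2) = x + x^3 - x^4  (w +6, c 14, <D> = -A^2 + A^6 + A^14)
why: comparing 2 Jones polynomials yields 2 groups


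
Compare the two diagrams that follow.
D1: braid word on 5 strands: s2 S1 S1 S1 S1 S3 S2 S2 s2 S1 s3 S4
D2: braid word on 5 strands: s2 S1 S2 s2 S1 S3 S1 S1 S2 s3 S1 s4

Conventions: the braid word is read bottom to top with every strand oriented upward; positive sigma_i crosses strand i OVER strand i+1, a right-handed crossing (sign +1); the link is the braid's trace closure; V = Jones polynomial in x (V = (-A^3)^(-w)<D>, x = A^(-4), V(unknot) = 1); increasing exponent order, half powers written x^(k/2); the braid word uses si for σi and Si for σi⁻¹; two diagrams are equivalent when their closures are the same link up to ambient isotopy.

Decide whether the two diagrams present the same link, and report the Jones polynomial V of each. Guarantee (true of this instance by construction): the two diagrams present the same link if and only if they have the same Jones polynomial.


same link: yes
V(D1) = -x^-7 + x^-6 - x^-5 + x^-4 + x^-2  [12 crossings, <D> = A^-10 + A^-2 - A^2 + A^6 - A^10, w = -6]
D2 (bracket A^-4 + A^4 - A^8 + A^12 - A^16; 12 crossings at w = -4): V = -x^-7 + x^-6 - x^-5 + x^-4 + x^-2
note: Markov moves rewrite D1 (12 crossings) into D2 (12)


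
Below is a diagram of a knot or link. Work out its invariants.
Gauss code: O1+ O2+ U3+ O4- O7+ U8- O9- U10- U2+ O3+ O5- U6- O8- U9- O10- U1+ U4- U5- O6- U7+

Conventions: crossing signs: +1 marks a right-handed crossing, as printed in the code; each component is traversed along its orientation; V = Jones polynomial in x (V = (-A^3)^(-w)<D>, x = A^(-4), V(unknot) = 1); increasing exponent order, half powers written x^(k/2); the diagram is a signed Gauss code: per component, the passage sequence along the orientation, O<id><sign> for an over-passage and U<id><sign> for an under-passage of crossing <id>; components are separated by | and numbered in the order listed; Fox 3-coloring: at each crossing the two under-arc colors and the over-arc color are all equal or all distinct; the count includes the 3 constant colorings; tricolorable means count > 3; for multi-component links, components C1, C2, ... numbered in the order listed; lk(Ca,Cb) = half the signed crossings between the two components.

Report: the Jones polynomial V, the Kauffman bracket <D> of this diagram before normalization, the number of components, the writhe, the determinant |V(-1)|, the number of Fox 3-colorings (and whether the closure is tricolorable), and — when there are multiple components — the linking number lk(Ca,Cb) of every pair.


V(x) = -x^-6 + 2x^-5 - 3x^-4 + 4x^-3 - 4x^-2 + 4x^-1 - 2 + 2x - x^2
bracket: -A^-14 + 2A^-10 - 2A^-6 + 4A^-2 - 4A^2 + 4A^6 - 3A^10 + 2A^14 - A^18, w = -2
1 component, writhe -2, over 10 crossings
det 23, colorings 3 of 3^10 — not tricolorable
observation: det 23 = |V(-1)|; not divisible by 3, so not tricolorable


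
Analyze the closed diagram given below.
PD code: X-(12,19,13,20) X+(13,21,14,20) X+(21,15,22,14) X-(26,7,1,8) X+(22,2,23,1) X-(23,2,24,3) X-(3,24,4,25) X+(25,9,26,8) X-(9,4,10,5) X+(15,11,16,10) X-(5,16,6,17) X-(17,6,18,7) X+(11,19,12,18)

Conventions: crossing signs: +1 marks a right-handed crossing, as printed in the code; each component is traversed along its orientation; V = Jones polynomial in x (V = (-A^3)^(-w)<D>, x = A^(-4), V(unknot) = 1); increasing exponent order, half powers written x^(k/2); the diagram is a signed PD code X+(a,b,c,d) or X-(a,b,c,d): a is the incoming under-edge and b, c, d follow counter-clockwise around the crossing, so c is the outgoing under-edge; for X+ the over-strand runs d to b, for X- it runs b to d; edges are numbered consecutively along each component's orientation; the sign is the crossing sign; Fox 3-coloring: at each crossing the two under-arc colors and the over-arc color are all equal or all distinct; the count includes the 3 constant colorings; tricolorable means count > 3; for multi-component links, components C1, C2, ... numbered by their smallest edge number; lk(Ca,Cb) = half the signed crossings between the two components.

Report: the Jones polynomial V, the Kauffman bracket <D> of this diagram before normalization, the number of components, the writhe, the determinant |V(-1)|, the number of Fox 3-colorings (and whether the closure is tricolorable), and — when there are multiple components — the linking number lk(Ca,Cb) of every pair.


V = -x^-3 + 2x^-2 - 2x^-1 + 3 - 2x + 2x^2 - x^3
<D> = A^-15 - 2A^-11 + 2A^-7 - 3A^-3 + 2A - 2A^5 + A^9 (w = -1)
1 component over 13 crossings, w = -1
3 Fox colorings among 3^13, |V(-1)| = 13: not tricolorable
why: palindromic: swapping x for 1/x fixes V


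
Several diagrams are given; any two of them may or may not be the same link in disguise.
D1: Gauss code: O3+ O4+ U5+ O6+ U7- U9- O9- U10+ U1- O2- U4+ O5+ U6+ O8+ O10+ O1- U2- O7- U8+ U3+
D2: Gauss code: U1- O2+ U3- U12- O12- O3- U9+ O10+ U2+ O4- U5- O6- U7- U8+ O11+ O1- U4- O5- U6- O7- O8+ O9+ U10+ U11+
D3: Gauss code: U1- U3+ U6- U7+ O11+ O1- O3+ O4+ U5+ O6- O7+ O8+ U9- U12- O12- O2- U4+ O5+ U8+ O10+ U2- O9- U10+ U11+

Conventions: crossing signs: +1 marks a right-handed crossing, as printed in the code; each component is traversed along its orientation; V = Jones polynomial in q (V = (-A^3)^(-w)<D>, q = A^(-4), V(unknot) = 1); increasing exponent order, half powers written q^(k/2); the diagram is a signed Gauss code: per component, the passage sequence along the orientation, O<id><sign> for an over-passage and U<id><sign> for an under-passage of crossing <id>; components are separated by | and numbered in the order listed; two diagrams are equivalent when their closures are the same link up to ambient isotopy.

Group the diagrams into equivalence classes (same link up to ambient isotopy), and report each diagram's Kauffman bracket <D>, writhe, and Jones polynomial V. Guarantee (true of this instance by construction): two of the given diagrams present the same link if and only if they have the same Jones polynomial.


grouping into links: {D1, D3} | {D2}
V(D1) = q^-1 - 1 + 2q - 2q^2 + 2q^3 - 2q^4 + q^5  (w +2, c 10, <D> = A^-14 - 2A^-10 + 2A^-6 - 2A^-2 + 2A^2 - A^6 + A^10)
V(D2) = -q^-3 + q^-2 - q^-1 + 3 - q + q^2 - q^3  [12 crossings, <D> = -A^-18 + A^-14 - A^-10 + 3A^-6 - A^-2 + A^2 - A^6, w = -2]
D3 (bracket A^-14 - 2A^-10 + 2A^-6 - 2A^-2 + 2A^2 - A^6 + A^10; 12 crossings at w = +2): V = q^-1 - 1 + 2q - 2q^2 + 2q^3 - 2q^4 + q^5
why: 2 classes among 3 diagrams; unequal V(q) rules out equality


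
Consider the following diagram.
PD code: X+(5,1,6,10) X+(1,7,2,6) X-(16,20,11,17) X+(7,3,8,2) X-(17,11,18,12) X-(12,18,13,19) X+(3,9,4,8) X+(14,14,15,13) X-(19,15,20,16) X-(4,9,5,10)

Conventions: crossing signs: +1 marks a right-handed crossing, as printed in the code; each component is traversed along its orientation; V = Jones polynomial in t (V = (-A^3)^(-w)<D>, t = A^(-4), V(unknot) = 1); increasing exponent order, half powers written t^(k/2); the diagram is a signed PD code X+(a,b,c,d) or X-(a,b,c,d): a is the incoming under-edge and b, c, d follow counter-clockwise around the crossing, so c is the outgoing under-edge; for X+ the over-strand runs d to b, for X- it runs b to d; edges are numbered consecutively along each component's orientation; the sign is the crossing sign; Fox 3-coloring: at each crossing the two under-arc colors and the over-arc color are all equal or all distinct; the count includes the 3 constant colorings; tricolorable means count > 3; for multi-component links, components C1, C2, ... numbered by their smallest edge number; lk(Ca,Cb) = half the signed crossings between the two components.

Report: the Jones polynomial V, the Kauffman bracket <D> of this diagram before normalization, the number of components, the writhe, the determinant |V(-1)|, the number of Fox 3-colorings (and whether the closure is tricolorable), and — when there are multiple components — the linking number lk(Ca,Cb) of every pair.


Jones polynomial: V(t) = t^-5 + t^-3 + t^-1 + 2 - t^3
<D> = -A^-12 + 2 + A^4 + A^12 + A^20; writhe 0
components 3, writhe 0 (10 crossings)
linking number lk(C1,C2) = 0
lk(C1,C3): 0
lk(C2,C3) = -2
3-colorings: 27 of 3^10, det 0 — tricolorable
note: w = 0 (over 10 crossings) is diagram-only; (-A^3)^(0) removes it from V


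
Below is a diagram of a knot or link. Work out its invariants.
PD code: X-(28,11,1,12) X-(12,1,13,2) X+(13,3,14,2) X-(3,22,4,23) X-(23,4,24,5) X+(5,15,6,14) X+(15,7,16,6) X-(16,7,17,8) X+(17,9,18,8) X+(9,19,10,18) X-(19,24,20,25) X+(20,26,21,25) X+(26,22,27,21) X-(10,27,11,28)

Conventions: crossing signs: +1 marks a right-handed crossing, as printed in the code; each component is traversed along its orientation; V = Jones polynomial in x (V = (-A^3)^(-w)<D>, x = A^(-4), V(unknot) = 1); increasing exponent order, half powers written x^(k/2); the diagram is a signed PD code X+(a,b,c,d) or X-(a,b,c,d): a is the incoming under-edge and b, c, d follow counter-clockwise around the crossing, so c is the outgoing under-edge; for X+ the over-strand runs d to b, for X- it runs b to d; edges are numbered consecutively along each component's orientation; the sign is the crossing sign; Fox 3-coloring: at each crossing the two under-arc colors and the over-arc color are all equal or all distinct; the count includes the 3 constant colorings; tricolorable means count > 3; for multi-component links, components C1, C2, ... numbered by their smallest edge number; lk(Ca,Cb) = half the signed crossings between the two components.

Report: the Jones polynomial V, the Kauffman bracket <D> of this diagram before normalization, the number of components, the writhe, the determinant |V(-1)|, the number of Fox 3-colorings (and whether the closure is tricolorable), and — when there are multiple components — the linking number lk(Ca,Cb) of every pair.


V(x) = -x^-3 + 2x^-2 - 2x^-1 + 3 - 2x + 2x^2 - x^3
bracket: -A^-12 + 2A^-8 - 2A^-4 + 3 - 2A^4 + 2A^8 - A^12, w = 0
1 component, writhe 0, over 14 crossings
det 13, colorings 3 of 3^14 — not tricolorable
observation: palindromic: swapping x for 1/x fixes V


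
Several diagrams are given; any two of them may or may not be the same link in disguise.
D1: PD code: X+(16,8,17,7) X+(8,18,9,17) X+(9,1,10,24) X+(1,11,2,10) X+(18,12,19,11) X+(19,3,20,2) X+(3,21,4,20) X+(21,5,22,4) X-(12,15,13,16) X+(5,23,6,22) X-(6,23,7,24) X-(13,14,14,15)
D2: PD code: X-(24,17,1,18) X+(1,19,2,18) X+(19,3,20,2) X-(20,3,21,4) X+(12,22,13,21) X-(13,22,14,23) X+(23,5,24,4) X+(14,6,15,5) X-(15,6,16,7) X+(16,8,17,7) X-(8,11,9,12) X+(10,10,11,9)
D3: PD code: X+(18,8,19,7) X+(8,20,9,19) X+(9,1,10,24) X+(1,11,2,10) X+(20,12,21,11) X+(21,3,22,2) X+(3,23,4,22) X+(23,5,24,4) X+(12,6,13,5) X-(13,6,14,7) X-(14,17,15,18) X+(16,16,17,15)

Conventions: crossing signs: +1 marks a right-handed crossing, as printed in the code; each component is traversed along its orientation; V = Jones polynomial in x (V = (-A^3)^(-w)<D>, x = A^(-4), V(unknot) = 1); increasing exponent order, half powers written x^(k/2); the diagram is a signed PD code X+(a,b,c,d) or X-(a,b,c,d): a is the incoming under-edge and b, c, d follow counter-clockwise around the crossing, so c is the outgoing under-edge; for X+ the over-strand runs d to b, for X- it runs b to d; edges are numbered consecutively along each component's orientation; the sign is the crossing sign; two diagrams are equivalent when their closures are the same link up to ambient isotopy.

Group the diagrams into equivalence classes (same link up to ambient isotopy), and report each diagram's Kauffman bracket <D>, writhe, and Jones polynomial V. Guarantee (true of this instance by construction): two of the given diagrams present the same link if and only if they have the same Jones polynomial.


classes: {D1, D3} | {D2}
V(D1) = x^3 + x^5 - x^8  [12 crossings, <D> = -A^-14 + A^-2 + A^6, w = +6]
V(D2) = 1  [12 crossings, <D> = A^6, w = +2]
V(D3) = x^3 + x^5 - x^8  [12 crossings, <D> = -A^-8 + A^4 + A^12, w = +8]
note: V(x) takes 2 values over 3 diagrams, fixing the grouping


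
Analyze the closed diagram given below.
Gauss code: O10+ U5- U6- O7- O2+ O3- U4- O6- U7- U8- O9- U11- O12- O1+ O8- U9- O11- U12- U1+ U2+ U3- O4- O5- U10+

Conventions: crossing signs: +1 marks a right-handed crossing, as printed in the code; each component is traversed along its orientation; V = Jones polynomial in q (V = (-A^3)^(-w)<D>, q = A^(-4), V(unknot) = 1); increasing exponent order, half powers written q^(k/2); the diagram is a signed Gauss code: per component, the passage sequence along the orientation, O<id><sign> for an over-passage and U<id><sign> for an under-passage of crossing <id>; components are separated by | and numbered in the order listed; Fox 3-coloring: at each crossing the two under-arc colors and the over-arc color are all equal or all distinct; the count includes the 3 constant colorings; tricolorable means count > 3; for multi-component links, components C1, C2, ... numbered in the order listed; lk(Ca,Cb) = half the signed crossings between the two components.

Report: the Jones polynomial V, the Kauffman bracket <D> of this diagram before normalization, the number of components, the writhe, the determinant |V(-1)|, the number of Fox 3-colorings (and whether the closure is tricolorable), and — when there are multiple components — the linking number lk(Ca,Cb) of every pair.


V(q) = q^-8 - 2q^-7 + q^-6 - 2q^-5 + 2q^-4 + q^-2
bracket: A^-10 + 2A^-2 - 2A^2 + A^6 - 2A^10 + A^14, w = -6
1 component, writhe -6, over 12 crossings
det 9, colorings 27 of 3^12 — tricolorable
observation: |V(-1)| = 9: so tricolorable, since 3 divides 9


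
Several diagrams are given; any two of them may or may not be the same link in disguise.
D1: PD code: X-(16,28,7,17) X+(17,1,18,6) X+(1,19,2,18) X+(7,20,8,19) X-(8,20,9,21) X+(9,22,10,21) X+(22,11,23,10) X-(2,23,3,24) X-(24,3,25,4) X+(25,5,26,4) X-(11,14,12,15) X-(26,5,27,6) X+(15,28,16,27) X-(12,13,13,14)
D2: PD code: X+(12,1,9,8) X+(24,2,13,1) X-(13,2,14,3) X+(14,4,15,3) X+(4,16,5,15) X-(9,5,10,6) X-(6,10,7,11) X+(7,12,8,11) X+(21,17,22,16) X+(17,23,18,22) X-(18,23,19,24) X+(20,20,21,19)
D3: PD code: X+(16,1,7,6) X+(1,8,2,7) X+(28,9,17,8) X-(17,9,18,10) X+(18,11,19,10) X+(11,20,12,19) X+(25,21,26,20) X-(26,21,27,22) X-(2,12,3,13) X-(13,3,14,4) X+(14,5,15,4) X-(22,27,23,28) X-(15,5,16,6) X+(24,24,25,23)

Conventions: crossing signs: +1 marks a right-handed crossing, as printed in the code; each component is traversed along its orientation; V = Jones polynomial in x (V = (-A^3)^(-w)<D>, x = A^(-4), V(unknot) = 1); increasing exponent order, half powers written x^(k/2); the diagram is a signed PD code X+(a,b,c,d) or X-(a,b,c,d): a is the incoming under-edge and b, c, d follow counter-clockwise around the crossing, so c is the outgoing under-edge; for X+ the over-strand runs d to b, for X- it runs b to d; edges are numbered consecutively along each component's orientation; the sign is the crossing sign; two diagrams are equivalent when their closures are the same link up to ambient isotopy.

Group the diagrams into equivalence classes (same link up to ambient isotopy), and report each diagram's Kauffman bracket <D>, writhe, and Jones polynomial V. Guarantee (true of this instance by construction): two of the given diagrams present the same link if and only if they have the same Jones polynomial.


classes: {D1, D2, D3}
V(D1) = 1 + x + x^2 + x^3  [14 crossings, <D> = A^-12 + A^-8 + A^-4 + 1, w = 0]
V(D2) = 1 + x + x^2 + x^3  (w +4, c 12, <D> = 1 + A^4 + A^8 + A^12)
V(D3) = 1 + x + x^2 + x^3  (w +2, c 14, <D> = A^-6 + A^-2 + A^2 + A^6)
insight: one V(x) for all 3 diagrams — one class (guaranteed)


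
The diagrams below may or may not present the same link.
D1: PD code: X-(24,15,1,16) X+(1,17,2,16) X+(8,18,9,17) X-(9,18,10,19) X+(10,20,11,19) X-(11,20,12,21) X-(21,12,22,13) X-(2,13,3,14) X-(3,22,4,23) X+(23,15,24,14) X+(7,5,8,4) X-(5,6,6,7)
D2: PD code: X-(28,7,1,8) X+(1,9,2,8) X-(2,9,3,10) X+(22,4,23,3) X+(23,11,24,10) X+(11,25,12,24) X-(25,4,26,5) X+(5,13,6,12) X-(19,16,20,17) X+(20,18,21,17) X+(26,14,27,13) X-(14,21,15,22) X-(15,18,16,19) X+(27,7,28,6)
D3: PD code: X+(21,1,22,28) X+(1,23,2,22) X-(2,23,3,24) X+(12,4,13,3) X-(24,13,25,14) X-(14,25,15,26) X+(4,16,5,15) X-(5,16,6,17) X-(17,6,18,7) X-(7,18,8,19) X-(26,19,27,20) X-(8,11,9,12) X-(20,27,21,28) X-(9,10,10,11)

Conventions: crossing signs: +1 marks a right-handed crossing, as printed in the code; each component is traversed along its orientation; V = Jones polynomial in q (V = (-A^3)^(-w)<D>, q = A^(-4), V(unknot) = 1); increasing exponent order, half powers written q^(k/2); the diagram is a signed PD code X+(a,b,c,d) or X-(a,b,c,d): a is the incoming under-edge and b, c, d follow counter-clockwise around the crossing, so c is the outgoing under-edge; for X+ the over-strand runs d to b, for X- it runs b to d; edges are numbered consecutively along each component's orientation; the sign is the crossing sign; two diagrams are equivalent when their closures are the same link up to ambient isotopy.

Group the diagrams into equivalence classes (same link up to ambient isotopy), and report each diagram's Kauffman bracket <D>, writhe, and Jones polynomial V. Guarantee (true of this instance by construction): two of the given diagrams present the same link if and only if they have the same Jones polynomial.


grouping into links: {D1} | {D2} | {D3}
V(D1) = 1  (w -2, c 12, <D> = A^-6)
V(D2) = q - q^2 + 2q^3 - q^4 + q^5 - q^6  (w +2, c 14, <D> = -A^-18 + A^-14 - A^-10 + 2A^-6 - A^-2 + A^2)
V(D3) = -q^-6 + q^-5 - q^-4 + 2q^-3 - q^-2 + q^-1  (w -6, c 14, <D> = A^-14 - A^-10 + 2A^-6 - A^-2 + A^2 - A^6)
key observation: comparing 3 Jones polynomials yields 3 groups


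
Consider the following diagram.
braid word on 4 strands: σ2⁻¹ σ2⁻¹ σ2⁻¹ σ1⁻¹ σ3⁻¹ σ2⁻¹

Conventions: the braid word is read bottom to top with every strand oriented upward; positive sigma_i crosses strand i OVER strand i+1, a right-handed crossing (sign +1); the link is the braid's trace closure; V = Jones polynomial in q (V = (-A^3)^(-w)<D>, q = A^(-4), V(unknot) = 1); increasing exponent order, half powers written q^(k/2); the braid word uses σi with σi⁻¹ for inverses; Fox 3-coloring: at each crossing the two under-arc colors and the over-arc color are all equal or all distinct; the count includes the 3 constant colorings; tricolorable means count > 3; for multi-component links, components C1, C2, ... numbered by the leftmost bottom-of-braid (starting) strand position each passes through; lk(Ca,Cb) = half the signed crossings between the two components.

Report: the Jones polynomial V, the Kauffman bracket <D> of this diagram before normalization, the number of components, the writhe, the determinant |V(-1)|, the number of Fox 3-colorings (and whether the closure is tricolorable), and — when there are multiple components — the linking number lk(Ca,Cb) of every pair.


Jones polynomial: V(q) = -q^(-11/2) + q^(-9/2) - q^(-7/2) - q^(-3/2)
<D> = -A^-12 - A^-4 + 1 - A^4; writhe -6
components 2, writhe -6 (6 crossings)
linking number lk(C1,C2) = -2
3-colorings: 3 of 3^6, det 4 — not tricolorable
note: summing lk over 1 pair gives -2


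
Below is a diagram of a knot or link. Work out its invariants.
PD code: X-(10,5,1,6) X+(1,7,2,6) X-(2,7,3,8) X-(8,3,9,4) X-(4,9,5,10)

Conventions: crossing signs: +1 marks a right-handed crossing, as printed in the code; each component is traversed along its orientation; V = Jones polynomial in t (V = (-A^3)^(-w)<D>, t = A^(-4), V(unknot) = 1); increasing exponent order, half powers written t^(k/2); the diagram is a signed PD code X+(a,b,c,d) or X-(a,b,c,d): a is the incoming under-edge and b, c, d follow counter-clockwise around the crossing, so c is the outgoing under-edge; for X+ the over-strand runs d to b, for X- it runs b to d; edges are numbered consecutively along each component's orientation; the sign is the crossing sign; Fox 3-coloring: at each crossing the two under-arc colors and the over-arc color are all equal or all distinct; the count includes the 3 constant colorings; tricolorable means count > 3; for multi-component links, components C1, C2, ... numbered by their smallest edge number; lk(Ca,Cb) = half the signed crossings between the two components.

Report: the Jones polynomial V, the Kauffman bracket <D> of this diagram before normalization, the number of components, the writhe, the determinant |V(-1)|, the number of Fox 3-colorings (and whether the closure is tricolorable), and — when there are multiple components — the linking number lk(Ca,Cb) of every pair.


V(t) = -t^-4 + t^-3 + t^-1
bracket: -A^-5 - A^3 + A^7, w = -3
1 component, writhe -3, over 5 crossings
det 3, colorings 9 of 3^5 — tricolorable
observation: w = -3 (over 5 crossings) is diagram-only; (-A^3)^(3) removes it from V


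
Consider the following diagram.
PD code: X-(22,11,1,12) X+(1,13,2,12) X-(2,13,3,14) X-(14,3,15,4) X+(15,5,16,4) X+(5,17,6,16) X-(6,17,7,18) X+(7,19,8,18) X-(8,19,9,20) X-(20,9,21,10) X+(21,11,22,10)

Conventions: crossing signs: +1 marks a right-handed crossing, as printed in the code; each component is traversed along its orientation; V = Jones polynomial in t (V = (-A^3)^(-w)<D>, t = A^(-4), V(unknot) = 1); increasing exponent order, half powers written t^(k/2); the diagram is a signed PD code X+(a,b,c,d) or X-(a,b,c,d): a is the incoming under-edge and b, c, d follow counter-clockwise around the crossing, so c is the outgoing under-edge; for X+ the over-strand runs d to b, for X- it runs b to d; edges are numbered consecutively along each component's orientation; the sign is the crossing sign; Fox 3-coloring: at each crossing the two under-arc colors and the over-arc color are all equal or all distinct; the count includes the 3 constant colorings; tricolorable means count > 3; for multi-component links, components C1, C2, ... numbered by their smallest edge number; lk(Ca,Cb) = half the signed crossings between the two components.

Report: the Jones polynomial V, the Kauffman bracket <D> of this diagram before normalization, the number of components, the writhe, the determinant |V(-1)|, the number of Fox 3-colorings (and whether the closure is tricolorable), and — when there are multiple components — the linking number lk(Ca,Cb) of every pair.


Jones polynomial: V(t) = 1
<D> = -A^-3; writhe -1
components 1, writhe -1 (11 crossings)
3-colorings: 3 of 3^11, det 1 — not tricolorable
note: |V(-1)| = 1: so not tricolorable, since 3 does not divide 1


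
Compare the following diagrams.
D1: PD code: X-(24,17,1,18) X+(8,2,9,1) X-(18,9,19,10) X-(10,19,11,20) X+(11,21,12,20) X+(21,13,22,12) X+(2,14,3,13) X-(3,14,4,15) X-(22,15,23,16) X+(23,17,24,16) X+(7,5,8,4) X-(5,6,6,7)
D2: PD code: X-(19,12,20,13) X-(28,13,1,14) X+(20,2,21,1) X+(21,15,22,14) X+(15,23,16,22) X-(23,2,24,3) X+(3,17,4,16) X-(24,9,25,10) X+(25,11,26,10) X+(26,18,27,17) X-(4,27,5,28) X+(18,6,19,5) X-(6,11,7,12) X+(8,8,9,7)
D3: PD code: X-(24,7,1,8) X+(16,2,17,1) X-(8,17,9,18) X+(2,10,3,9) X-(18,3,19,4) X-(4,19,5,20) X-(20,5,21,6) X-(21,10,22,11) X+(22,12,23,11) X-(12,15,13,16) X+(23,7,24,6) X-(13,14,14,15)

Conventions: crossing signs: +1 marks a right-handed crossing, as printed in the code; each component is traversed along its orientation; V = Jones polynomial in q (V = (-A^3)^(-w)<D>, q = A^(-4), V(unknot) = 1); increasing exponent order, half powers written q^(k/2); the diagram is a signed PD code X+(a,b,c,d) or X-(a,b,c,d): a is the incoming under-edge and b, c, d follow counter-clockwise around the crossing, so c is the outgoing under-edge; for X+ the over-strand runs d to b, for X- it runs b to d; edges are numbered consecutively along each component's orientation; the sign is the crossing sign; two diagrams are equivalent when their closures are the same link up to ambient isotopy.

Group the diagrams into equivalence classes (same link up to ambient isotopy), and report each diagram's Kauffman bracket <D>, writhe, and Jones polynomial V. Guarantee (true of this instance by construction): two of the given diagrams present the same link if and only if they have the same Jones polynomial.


grouping into links: {D1} | {D2} | {D3}
V(D1) = 1  (w 0, c 12, <D> = 1)
V(D2) = -q^-1 + 2 - q + 2q^2 - q^3 + q^4 - q^5  (w +2, c 14, <D> = -A^-14 + A^-10 - A^-6 + 2A^-2 - A^2 + 2A^6 - A^10)
D3 (bracket A^-16 - A^-12 + 2A^-8 - 2A^-4 + 2 - 2A^4 + A^8; 12 crossings at w = -4): V = q^-5 - 2q^-4 + 2q^-3 - 2q^-2 + 2q^-1 - 1 + q
why: comparing 3 Jones polynomials yields 3 groups


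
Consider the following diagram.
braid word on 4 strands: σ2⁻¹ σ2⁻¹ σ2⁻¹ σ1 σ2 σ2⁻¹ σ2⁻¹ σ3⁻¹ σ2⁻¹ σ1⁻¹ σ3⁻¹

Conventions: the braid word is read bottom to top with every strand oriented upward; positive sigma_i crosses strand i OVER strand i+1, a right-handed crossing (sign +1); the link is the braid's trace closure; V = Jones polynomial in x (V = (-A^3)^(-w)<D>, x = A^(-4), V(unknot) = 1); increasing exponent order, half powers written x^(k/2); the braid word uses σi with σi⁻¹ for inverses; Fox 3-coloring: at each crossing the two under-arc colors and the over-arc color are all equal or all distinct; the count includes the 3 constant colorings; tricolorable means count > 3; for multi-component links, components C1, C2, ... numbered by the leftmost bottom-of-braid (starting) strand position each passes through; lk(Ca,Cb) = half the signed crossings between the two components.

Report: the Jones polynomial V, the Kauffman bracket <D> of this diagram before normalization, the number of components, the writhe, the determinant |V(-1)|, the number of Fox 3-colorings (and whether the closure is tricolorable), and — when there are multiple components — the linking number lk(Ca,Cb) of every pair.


Jones polynomial: V(x) = x^-8 - 2x^-7 + x^-6 - 2x^-5 + 2x^-4 + x^-2
<D> = -A^-13 - 2A^-5 + 2A^-1 - A^3 + 2A^7 - A^11; writhe -7
components 1, writhe -7 (11 crossings)
3-colorings: 27 of 3^11, det 9 — tricolorable
note: V spans 6 powers of x: at least 6 crossings in any diagram


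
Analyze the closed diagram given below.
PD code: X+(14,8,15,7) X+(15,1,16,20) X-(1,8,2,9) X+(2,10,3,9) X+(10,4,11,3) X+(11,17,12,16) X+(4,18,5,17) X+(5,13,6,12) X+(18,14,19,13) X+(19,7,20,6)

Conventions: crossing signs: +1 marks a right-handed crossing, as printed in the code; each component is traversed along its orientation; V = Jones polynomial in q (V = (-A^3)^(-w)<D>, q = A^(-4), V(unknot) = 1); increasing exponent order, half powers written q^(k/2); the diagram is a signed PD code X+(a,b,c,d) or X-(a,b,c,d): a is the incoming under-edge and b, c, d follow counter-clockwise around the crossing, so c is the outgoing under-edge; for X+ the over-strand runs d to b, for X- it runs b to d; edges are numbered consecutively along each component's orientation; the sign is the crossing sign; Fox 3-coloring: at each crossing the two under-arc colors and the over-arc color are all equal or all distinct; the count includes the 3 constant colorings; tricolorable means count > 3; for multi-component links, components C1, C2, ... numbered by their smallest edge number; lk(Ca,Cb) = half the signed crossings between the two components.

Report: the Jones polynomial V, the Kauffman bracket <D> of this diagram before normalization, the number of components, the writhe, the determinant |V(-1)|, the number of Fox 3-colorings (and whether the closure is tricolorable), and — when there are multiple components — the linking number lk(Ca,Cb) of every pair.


V(q) = q^3 + q^5 - q^8
bracket: -A^-8 + A^4 + A^12, w = +8
1 component, writhe +8, over 10 crossings
det 3, colorings 9 of 3^10 — tricolorable
observation: det 3 = |V(-1)|; divisible by 3, so tricolorable


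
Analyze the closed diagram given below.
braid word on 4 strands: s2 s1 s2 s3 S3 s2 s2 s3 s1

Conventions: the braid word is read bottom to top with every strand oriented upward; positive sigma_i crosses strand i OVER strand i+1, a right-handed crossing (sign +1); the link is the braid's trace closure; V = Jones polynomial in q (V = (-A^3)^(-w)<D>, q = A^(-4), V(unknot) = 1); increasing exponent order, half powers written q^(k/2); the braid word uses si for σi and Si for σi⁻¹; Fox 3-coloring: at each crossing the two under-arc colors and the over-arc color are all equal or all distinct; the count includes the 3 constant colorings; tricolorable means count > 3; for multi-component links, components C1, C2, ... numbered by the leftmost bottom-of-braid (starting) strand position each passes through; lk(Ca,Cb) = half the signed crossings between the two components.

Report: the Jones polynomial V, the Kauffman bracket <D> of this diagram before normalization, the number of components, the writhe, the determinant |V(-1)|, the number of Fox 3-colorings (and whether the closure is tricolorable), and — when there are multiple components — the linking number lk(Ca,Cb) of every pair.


V(q) = q^2 + q^4 - q^5 + q^6 - q^7
bracket: A^-7 - A^-3 + A - A^5 - A^13, w = +7
1 component, writhe +7, over 9 crossings
det 5, colorings 3 of 3^9 — not tricolorable
observation: the word shrinks to σ2 σ1 σ2 σ2 σ2 σ3 σ1 after cancelling


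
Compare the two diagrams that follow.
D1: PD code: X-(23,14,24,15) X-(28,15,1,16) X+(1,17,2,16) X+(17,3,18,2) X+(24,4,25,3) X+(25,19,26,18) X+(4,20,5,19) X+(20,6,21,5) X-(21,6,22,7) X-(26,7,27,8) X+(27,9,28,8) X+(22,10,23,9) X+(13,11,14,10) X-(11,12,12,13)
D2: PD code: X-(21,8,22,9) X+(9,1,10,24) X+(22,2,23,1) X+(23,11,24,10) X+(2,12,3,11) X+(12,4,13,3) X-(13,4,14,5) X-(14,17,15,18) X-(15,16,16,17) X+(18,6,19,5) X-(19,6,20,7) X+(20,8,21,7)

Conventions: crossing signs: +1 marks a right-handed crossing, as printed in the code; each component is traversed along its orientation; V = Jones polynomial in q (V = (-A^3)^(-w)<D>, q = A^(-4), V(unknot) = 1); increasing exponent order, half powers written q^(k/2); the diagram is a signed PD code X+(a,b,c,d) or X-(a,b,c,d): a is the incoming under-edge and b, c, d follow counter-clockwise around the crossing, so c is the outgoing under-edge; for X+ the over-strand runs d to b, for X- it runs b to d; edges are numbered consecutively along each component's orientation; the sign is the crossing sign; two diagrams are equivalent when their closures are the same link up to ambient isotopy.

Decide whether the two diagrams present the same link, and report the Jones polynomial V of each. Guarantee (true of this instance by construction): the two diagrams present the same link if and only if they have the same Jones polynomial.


equivalent: yes
D1 (bracket -A^-4 + 1 + A^8; 14 crossings at w = +4): V = q + q^3 - q^4
V(D2) = q + q^3 - q^4  [12 crossings, <D> = -A^-10 + A^-6 + A^2, w = +2]
observation: from 14 to 12 crossings by R-moves: one link, two diagrams
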